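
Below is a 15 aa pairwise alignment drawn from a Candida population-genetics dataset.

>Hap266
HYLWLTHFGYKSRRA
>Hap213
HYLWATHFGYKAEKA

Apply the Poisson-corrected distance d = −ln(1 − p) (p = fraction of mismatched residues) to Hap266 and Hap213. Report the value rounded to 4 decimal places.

0.3102

Mismatches occur at site 5 (L↔A), site 12 (S↔A), site 13 (R↔E), site 14 (R↔K).
p = 4/15 = 0.266667.
d = −ln(1 − 0.266667) = −ln(0.733333) = 0.3102.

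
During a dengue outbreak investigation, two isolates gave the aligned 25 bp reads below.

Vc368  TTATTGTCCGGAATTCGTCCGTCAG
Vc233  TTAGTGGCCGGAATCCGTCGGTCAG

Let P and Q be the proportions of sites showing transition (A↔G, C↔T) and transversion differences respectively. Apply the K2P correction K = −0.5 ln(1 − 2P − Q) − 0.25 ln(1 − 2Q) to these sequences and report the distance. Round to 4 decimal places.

Differing sites — 4:T/G (Tv); 7:T/G (Tv); 15:T/C (Ti); 20:C/G (Tv).
Of the 4 differences, 1 transition and 3 transversions over 25 sites: P = 1/25 = 0.040000, Q = 3/25 = 0.120000.
d = −0.5·ln(0.800000) − 0.25·ln(0.760000) = −0.5·(-0.223144) − 0.25·(-0.274437) = 0.1802.

0.1802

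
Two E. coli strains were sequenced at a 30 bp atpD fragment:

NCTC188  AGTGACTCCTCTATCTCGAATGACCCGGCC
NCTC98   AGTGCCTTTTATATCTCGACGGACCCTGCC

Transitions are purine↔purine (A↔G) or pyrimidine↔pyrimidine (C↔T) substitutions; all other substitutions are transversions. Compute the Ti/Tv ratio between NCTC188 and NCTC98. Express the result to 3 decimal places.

0.400

Mismatches occur at site 5 (A→C, transversion), site 8 (C→T, transition), site 9 (C→T, transition), site 11 (C→A, transversion), site 20 (A→C, transversion), site 21 (T→G, transversion), site 27 (G→T, transversion).
Of the 7 differences, 2 transitions and 5 transversions, so Ti/Tv = 2/5 = 0.400.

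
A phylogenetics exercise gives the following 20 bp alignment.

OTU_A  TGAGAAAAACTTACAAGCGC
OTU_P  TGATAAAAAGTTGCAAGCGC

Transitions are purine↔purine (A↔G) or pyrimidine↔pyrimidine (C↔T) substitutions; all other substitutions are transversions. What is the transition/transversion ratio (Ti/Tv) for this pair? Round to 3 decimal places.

0.500

The sequences differ at positions 4 (G/T, transversion), 10 (C/G, transversion), 13 (A/G, transition).
Of the 3 differences, 1 transition and 2 transversions, so Ti/Tv = 1/2 = 0.500.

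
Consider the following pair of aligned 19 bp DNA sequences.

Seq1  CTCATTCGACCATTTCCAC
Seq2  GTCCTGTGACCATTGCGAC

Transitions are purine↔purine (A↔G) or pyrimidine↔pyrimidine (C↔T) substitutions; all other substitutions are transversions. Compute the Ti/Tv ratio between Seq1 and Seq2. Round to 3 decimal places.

0.200

Differing sites — 1:C/G (Tv); 4:A/C (Tv); 6:T/G (Tv); 7:C/T (Ti); 15:T/G (Tv); 17:C/G (Tv).
Of the 6 differences, 1 transition and 5 transversions, so Ti/Tv = 1/5 = 0.200.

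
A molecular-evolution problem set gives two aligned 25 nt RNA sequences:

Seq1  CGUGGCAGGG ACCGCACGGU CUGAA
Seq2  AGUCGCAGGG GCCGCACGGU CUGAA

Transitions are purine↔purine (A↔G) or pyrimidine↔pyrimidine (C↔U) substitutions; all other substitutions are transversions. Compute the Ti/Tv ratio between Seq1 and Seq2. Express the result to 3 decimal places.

0.500

Differing sites — 1:C/A (Tv); 4:G/C (Tv); 11:A/G (Ti).
Of the 3 differences, 1 transition and 2 transversions, so Ti/Tv = 1/2 = 0.500.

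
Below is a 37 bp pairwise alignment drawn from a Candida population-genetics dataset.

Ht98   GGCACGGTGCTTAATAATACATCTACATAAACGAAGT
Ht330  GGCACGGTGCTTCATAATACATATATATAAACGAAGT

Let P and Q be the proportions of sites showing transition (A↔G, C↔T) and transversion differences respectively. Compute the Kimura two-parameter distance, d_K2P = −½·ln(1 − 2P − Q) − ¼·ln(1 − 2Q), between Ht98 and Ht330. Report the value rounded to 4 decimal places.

The sequences differ at positions 13 (A/C, transversion), 23 (C/A, transversion), 26 (C/T, transition).
Of the 3 differences, 1 transition and 2 transversions over 37 sites: P = 1/37 = 0.027027, Q = 2/37 = 0.054054.
d = −0.5·ln(0.891892) − 0.25·ln(0.891892) = −0.5·(-0.114410) − 0.25·(-0.114410) = 0.0858.

0.0858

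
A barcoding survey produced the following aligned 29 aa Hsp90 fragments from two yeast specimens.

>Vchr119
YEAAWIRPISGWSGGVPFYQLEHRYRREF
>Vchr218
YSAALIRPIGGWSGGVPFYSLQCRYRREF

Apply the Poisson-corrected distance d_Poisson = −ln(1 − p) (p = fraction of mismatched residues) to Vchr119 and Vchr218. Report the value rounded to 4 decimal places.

Mismatches occur at site 2 (E↔S), site 5 (W↔L), site 10 (S↔G), site 20 (Q↔S), site 22 (E↔Q), site 23 (H↔C).
p = 6/29 = 0.206897.
d = −ln(1 − 0.206897) = −ln(0.793103) = 0.2318.

0.2318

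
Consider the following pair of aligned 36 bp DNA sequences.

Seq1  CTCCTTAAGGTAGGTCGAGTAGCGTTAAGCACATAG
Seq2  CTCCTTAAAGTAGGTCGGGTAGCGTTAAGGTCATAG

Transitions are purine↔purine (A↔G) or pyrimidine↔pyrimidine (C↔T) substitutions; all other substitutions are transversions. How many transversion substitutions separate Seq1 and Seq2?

2

The sequences differ at positions 9 (G/A, transition), 18 (A/G, transition), 30 (C/G, transversion), 31 (A/T, transversion).
Of the 4 differences, 2 transitions and 2 transversions, so the answer is 2.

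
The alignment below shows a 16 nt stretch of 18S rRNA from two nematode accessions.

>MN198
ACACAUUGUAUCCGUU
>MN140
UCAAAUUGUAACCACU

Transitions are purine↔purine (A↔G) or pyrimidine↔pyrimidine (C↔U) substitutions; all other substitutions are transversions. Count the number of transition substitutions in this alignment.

Differing sites — 1:A/U (Tv); 4:C/A (Tv); 11:U/A (Tv); 14:G/A (Ti); 15:U/C (Ti).
Of the 5 differences, 2 transitions and 3 transversions, so the answer is 2.

2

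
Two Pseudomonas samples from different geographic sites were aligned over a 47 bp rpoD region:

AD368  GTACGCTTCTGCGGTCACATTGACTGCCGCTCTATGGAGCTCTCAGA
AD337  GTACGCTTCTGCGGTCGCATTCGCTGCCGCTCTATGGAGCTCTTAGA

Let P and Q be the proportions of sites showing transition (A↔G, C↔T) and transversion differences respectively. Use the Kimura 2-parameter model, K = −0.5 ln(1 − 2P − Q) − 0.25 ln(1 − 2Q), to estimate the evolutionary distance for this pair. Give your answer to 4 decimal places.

Differing sites — 17:A/G (Ti); 22:G/C (Tv); 23:A/G (Ti); 44:C/T (Ti).
Of the 4 differences, 3 transitions and 1 transversion over 47 sites: P = 3/47 = 0.063830, Q = 1/47 = 0.021277.
d = −0.5·ln(0.851063) − 0.25·ln(0.957446) = −0.5·(-0.161269) − 0.25·(-0.043486) = 0.0915.

0.0915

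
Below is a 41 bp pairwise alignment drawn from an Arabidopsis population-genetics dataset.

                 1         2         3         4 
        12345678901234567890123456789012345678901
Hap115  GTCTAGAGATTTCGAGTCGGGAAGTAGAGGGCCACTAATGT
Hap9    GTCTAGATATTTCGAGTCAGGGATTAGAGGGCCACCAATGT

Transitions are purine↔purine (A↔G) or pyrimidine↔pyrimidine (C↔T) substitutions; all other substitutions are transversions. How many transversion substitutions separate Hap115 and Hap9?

2

Mismatches occur at site 8 (G/T, transversion), site 19 (G/A, transition), site 22 (A/G, transition), site 24 (G/T, transversion), site 36 (T/C, transition).
Of the 5 differences, 3 transitions and 2 transversions, so the answer is 2.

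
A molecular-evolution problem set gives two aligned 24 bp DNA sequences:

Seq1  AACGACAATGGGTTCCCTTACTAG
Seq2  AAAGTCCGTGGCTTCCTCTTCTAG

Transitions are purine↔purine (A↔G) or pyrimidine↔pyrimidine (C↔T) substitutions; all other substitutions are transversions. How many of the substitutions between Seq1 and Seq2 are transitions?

Mismatches occur at site 3 (C/A, transversion), site 5 (A/T, transversion), site 7 (A/C, transversion), site 8 (A/G, transition), site 12 (G/C, transversion), site 17 (C/T, transition), site 18 (T/C, transition), site 20 (A/T, transversion).
Of the 8 differences, 3 transitions and 5 transversions, so the answer is 3.

3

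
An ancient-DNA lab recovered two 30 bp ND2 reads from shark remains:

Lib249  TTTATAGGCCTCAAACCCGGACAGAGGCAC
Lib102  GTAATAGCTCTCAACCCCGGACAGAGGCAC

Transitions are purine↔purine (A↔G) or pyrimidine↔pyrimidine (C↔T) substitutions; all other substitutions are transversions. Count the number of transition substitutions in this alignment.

Differing sites — 1:T/G (Tv); 3:T/A (Tv); 8:G/C (Tv); 9:C/T (Ti); 15:A/C (Tv).
Of the 5 differences, 1 transition and 4 transversions, so the answer is 1.

1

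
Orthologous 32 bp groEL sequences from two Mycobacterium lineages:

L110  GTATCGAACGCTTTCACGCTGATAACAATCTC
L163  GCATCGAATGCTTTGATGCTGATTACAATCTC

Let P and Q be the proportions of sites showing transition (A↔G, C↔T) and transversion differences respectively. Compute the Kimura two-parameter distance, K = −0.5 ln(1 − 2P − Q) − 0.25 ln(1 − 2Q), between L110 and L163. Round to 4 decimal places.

0.1772

Differing sites — 2:T/C (Ti); 9:C/T (Ti); 15:C/G (Tv); 17:C/T (Ti); 24:A/T (Tv).
Of the 5 differences, 3 transitions and 2 transversions over 32 sites: P = 3/32 = 0.093750, Q = 2/32 = 0.062500.
d = −0.5·ln(0.750000) − 0.25·ln(0.875000) = −0.5·(-0.287682) − 0.25·(-0.133531) = 0.1772.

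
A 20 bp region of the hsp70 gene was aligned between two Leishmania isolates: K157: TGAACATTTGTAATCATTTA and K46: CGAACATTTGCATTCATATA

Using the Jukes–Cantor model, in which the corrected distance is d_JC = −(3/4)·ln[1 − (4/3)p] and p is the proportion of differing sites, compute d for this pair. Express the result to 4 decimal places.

0.2326

Mismatches occur at site 1 (T↔C), site 11 (T↔C), site 13 (A↔T), site 18 (T↔A).
p = 4/20 = 0.200000.
d = −0.75 · ln(1 − (4/3)·0.200000) = −0.75 · ln(0.733333) = −0.75 · (-0.310155) = 0.2326.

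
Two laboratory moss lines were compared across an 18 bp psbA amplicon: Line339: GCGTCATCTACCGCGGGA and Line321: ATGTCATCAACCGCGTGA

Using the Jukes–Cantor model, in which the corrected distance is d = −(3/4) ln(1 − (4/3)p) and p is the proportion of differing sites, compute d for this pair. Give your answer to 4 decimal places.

0.2635

The sequences differ at positions 1 (G/A), 2 (C/T), 9 (T/A), 16 (G/T).
p = 4/18 = 0.222222.
d = −0.75 · ln(1 − (4/3)·0.222222) = −0.75 · ln(0.703704) = −0.75 · (-0.351397) = 0.2635.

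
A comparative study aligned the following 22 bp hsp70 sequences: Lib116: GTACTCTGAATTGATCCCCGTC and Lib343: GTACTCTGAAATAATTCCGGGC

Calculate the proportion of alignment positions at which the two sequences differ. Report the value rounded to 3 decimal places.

Mismatches occur at site 11 (T→A), site 13 (G→A), site 16 (C→T), site 19 (C→G), site 21 (T→G).
There are 5 differences over 22 sites, so p = 5/22 = 0.227.

0.227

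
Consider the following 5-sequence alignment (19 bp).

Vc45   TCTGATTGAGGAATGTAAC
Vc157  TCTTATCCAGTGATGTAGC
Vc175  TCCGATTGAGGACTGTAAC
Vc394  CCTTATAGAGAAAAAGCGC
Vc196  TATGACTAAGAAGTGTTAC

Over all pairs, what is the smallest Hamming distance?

Pairwise Hamming distances:
  Vc45 vs Vc157: 6
  Vc45 vs Vc175: 2
  Vc45 vs Vc394: 9
  Vc45 vs Vc196: 6
  Vc157 vs Vc175: 8
  Vc157 vs Vc394: 9
  Vc157 vs Vc196: 10
  Vc175 vs Vc394: 11
  Vc175 vs Vc196: 7
  Vc394 vs Vc196: 12
The smallest is 2, between Vc45 and Vc175.

2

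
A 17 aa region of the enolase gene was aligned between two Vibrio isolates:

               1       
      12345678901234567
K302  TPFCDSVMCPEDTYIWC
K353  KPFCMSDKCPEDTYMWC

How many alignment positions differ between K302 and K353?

5

Mismatches occur at site 1 (T→K), site 5 (D→M), site 7 (V→D), site 8 (M→K), site 15 (I→M).
That gives 5 mismatches out of 17 aligned sites, so the Hamming distance is 5.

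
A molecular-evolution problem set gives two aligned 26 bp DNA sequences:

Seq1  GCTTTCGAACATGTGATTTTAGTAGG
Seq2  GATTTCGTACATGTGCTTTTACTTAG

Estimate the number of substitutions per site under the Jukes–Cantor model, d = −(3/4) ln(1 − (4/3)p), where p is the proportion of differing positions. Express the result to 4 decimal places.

0.2758

The sequences differ at positions 2 (C/A), 8 (A/T), 16 (A/C), 22 (G/C), 24 (A/T), 25 (G/A).
p = 6/26 = 0.230769.
d = −0.75 · ln(1 − (4/3)·0.230769) = −0.75 · ln(0.692308) = −0.75 · (-0.367724) = 0.2758.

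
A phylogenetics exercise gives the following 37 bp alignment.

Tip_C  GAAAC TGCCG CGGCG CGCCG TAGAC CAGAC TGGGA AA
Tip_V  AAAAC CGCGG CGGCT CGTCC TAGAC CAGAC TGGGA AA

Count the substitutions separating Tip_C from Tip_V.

6

Mismatches occur at site 1 (G→A), site 6 (T→C), site 9 (C→G), site 15 (G→T), site 18 (C→T), site 20 (G→C).
That gives 6 mismatches out of 37 aligned sites, so the Hamming distance is 6.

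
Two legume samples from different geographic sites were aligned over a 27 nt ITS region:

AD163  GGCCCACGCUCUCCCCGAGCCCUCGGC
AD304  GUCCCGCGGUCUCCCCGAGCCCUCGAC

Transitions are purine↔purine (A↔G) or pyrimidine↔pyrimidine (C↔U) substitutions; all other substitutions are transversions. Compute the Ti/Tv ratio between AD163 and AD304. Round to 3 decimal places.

Differing sites — 2:G/U (Tv); 6:A/G (Ti); 9:C/G (Tv); 26:G/A (Ti).
Of the 4 differences, 2 transitions and 2 transversions, so Ti/Tv = 2/2 = 1.000.

1.000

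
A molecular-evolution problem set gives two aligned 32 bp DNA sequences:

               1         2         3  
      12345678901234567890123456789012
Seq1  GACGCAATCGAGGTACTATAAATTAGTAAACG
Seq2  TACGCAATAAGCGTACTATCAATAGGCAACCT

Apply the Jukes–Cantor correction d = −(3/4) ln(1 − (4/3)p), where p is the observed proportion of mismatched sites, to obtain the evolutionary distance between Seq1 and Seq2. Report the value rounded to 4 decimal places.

Differing sites — 1:G/T; 9:C/A; 10:G/A; 11:A/G; 12:G/C; 20:A/C; 24:T/A; 25:A/G; 27:T/C; 30:A/C; 32:G/T.
p = 11/32 = 0.343750.
d = −0.75 · ln(1 − (4/3)·0.343750) = −0.75 · ln(0.541667) = −0.75 · (-0.613104) = 0.4598.

0.4598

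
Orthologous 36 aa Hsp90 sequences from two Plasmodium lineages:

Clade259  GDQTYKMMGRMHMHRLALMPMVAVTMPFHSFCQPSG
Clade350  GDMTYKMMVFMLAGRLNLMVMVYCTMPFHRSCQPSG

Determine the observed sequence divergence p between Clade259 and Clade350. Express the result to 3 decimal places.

The sequences differ at positions 3 (Q/M), 9 (G/V), 10 (R/F), 12 (H/L), 13 (M/A), 14 (H/G), 17 (A/N), 20 (P/V), 23 (A/Y), 24 (V/C), 30 (S/R), 31 (F/S).
There are 12 differences over 36 sites, so p = 12/36 = 0.333.

0.333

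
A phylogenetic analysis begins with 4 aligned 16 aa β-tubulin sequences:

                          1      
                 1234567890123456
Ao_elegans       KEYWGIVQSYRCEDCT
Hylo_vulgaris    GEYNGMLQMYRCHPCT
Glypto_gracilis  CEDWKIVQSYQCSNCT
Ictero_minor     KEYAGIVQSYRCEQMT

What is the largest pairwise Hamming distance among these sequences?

10

Pairwise Hamming distances:
  Ao_elegans vs Hylo_vulgaris: 7
  Ao_elegans vs Glypto_gracilis: 6
  Ao_elegans vs Ictero_minor: 3
  Hylo_vulgaris vs Glypto_gracilis: 10
  Hylo_vulgaris vs Ictero_minor: 8
  Glypto_gracilis vs Ictero_minor: 8
The largest is 10, between Hylo_vulgaris and Glypto_gracilis.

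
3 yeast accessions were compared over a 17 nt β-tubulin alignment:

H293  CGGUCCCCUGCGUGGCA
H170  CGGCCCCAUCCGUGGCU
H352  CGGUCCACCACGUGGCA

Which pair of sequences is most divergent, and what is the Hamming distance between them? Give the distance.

6

Pairwise Hamming distances:
  H293 vs H170: 4
  H293 vs H352: 3
  H170 vs H352: 6
The largest is 6, between H170 and H352.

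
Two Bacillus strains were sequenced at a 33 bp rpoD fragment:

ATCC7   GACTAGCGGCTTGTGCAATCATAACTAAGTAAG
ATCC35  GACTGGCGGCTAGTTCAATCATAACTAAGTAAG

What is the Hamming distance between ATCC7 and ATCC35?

Differing sites — 5:A/G; 12:T/A; 15:G/T.
That gives 3 mismatches out of 33 aligned sites, so the Hamming distance is 3.

3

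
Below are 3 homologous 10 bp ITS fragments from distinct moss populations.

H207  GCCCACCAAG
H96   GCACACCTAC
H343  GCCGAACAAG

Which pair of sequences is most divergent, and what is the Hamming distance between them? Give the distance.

Pairwise Hamming distances:
  H207 vs H96: 3
  H207 vs H343: 2
  H96 vs H343: 5
The largest is 5, between H96 and H343.

5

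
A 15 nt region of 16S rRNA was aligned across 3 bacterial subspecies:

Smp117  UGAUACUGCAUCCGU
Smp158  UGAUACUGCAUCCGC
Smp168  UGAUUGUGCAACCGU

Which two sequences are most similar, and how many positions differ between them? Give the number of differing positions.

Pairwise Hamming distances:
  Smp117 vs Smp158: 1
  Smp117 vs Smp168: 3
  Smp158 vs Smp168: 4
The smallest is 1, between Smp117 and Smp158.

1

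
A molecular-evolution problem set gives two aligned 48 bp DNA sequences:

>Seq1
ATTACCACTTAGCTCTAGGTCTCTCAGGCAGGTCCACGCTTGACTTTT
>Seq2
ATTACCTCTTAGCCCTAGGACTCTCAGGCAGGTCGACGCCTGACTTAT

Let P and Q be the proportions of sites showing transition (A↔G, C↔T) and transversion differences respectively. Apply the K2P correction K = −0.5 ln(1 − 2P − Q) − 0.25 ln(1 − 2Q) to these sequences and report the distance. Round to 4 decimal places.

0.1367

Mismatches occur at site 7 (A→T, transversion), site 14 (T→C, transition), site 20 (T→A, transversion), site 35 (C→G, transversion), site 40 (T→C, transition), site 47 (T→A, transversion).
Of the 6 differences, 2 transitions and 4 transversions over 48 sites: P = 2/48 = 0.041667, Q = 4/48 = 0.083333.
d = −0.5·ln(0.833333) − 0.25·ln(0.833334) = −0.5·(-0.182322) − 0.25·(-0.182321) = 0.1367.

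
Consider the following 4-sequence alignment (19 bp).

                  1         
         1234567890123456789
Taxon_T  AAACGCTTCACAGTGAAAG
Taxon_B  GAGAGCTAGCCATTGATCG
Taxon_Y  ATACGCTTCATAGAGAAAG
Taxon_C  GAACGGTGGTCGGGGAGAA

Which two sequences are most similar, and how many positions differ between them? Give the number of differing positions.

3

Pairwise Hamming distances:
  Taxon_T vs Taxon_B: 9
  Taxon_T vs Taxon_Y: 3
  Taxon_T vs Taxon_C: 9
  Taxon_B vs Taxon_Y: 12
  Taxon_B vs Taxon_C: 11
  Taxon_Y vs Taxon_C: 11
The smallest is 3, between Taxon_T and Taxon_Y.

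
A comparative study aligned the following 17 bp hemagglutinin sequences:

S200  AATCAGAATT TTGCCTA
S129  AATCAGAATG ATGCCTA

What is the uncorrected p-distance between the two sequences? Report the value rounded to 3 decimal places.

Mismatches occur at site 10 (T↔G), site 11 (T↔A).
There are 2 differences over 17 sites, so p = 2/17 = 0.118.

0.118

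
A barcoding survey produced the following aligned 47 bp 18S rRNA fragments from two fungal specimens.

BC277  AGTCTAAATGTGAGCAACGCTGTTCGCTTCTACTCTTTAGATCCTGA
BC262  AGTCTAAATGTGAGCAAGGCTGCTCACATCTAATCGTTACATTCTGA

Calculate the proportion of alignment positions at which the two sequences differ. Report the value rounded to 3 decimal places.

0.170

Differing sites — 18:C/G; 23:T/C; 26:G/A; 28:T/A; 33:C/A; 36:T/G; 40:G/C; 43:C/T.
There are 8 differences over 47 sites, so p = 8/47 = 0.170.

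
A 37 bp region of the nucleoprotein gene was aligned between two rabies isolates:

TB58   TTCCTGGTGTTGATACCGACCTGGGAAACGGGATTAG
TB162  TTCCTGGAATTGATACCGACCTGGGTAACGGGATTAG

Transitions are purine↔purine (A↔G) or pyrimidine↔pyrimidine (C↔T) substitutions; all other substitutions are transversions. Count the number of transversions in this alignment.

Differing sites — 8:T/A (Tv); 9:G/A (Ti); 26:A/T (Tv).
Of the 3 differences, 1 transition and 2 transversions, so the answer is 2.

2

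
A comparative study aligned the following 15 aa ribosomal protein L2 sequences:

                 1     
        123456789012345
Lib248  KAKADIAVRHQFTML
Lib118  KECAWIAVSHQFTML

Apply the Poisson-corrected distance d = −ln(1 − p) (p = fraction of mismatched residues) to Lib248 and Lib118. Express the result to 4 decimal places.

The sequences differ at positions 2 (A/E), 3 (K/C), 5 (D/W), 9 (R/S).
p = 4/15 = 0.266667.
d = −ln(1 − 0.266667) = −ln(0.733333) = 0.3102.

0.3102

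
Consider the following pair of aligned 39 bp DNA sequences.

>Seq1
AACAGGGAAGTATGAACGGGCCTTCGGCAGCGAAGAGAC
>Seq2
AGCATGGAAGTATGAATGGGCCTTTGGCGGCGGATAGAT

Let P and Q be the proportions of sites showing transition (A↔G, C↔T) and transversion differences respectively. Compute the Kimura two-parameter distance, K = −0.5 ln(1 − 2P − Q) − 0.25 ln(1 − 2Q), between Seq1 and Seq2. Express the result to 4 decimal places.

0.2494

The sequences differ at positions 2 (A/G, transition), 5 (G/T, transversion), 17 (C/T, transition), 25 (C/T, transition), 29 (A/G, transition), 33 (A/G, transition), 35 (G/T, transversion), 39 (C/T, transition).
Of the 8 differences, 6 transitions and 2 transversions over 39 sites: P = 6/39 = 0.153846, Q = 2/39 = 0.051282.
d = −0.5·ln(0.641026) − 0.25·ln(0.897436) = −0.5·(-0.444685) − 0.25·(-0.108213) = 0.2494.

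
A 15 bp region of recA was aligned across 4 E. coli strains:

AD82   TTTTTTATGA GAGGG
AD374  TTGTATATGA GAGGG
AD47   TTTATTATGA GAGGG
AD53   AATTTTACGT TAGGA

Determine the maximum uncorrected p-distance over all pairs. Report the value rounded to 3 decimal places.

Pairwise Hamming distances:
  AD82 vs AD374: 2
  AD82 vs AD47: 1
  AD82 vs AD53: 6
  AD374 vs AD47: 3
  AD374 vs AD53: 8
  AD47 vs AD53: 7
The largest is 8 mismatches, between AD374 and AD53; p = 8/15 = 0.533.

0.533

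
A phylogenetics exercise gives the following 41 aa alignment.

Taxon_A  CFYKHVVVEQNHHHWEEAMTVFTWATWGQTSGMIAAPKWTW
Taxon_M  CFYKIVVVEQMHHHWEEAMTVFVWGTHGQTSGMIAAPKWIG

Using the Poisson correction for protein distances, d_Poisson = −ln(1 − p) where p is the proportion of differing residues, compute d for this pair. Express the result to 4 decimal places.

0.1872

Differing sites — 5:H/I; 11:N/M; 23:T/V; 25:A/G; 27:W/H; 40:T/I; 41:W/G.
p = 7/41 = 0.170732.
d = −ln(1 − 0.170732) = −ln(0.829268) = 0.1872.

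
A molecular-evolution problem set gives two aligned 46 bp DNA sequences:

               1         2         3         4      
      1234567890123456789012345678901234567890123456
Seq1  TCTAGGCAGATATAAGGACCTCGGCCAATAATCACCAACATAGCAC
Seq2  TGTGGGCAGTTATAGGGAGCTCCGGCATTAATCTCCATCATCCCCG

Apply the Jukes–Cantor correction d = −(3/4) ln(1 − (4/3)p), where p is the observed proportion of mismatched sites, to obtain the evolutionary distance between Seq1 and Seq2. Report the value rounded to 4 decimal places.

0.3904

The sequences differ at positions 2 (C/G), 4 (A/G), 10 (A/T), 15 (A/G), 19 (C/G), 23 (G/C), 25 (C/G), 28 (A/T), 34 (A/T), 38 (A/T), 42 (A/C), 43 (G/C), 45 (A/C), 46 (C/G).
p = 14/46 = 0.304348.
d = −0.75 · ln(1 − (4/3)·0.304348) = −0.75 · ln(0.594203) = −0.75 · (-0.520534) = 0.3904.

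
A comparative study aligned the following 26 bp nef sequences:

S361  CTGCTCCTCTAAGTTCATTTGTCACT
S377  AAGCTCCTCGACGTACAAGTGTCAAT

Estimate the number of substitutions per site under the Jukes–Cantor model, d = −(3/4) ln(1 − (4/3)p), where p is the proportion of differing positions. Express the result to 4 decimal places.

Mismatches occur at site 1 (C↔A), site 2 (T↔A), site 10 (T↔G), site 12 (A↔C), site 15 (T↔A), site 18 (T↔A), site 19 (T↔G), site 25 (C↔A).
p = 8/26 = 0.307692.
d = −0.75 · ln(1 − (4/3)·0.307692) = −0.75 · ln(0.589744) = −0.75 · (-0.528067) = 0.3961.

0.3961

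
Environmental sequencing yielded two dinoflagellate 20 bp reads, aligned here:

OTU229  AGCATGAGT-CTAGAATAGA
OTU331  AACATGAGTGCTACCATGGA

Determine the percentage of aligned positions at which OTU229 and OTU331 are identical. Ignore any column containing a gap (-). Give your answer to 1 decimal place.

78.9%

Excluding the 1 gap column leaves 19 comparable sites.
The sequences differ at positions 2 (G/A), 14 (G/C), 15 (A/C), 18 (A/G).
15 of the 19 comparable sites match, so the percent identity is 15/19 × 100 = 78.9%.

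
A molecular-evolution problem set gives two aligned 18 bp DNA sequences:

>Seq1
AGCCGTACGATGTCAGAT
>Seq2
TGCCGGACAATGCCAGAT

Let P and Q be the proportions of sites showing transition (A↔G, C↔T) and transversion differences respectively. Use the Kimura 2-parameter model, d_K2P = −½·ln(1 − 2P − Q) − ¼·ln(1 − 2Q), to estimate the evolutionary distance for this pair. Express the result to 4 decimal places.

Differing sites — 1:A/T (Tv); 6:T/G (Tv); 9:G/A (Ti); 13:T/C (Ti).
Of the 4 differences, 2 transitions and 2 transversions over 18 sites: P = 2/18 = 0.111111, Q = 2/18 = 0.111111.
d = −0.5·ln(0.666667) − 0.25·ln(0.777778) = −0.5·(-0.405465) − 0.25·(-0.251314) = 0.2656.

0.2656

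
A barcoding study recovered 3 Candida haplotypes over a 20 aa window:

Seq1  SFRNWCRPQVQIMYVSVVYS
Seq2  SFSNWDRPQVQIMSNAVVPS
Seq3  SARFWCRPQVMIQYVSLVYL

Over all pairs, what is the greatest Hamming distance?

12

Pairwise Hamming distances:
  Seq1 vs Seq2: 6
  Seq1 vs Seq3: 6
  Seq2 vs Seq3: 12
The largest is 12, between Seq2 and Seq3.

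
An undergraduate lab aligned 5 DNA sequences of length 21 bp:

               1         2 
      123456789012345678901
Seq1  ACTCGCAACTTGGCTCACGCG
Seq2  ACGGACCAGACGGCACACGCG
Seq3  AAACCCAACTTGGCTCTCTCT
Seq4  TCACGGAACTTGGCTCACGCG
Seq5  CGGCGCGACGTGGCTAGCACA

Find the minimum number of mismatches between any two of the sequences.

3

Pairwise Hamming distances:
  Seq1 vs Seq2: 8
  Seq1 vs Seq3: 6
  Seq1 vs Seq4: 3
  Seq1 vs Seq5: 9
  Seq2 vs Seq3: 12
  Seq2 vs Seq4: 10
  Seq2 vs Seq5: 13
  Seq3 vs Seq4: 7
  Seq3 vs Seq5: 10
  Seq4 vs Seq5: 10
The smallest is 3, between Seq1 and Seq4.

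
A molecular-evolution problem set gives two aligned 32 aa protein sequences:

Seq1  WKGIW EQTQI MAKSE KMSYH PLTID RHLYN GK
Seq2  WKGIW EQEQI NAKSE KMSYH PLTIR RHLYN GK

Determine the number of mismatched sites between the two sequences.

3

Differing sites — 8:T/E; 11:M/N; 25:D/R.
That gives 3 mismatches out of 32 aligned sites, so the Hamming distance is 3.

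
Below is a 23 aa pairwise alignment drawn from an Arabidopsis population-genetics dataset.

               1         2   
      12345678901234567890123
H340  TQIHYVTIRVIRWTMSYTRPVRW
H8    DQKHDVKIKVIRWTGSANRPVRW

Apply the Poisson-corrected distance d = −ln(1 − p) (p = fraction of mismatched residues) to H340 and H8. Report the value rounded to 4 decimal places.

Mismatches occur at site 1 (T↔D), site 3 (I↔K), site 5 (Y↔D), site 7 (T↔K), site 9 (R↔K), site 15 (M↔G), site 17 (Y↔A), site 18 (T↔N).
p = 8/23 = 0.347826.
d = −ln(1 − 0.347826) = −ln(0.652174) = 0.4274.

0.4274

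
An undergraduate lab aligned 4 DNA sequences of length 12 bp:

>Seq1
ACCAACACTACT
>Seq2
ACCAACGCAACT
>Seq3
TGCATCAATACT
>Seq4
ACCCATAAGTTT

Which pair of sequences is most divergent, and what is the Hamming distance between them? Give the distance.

Pairwise Hamming distances:
  Seq1 vs Seq2: 2
  Seq1 vs Seq3: 4
  Seq1 vs Seq4: 6
  Seq2 vs Seq3: 6
  Seq2 vs Seq4: 7
  Seq3 vs Seq4: 8
The largest is 8, between Seq3 and Seq4.

8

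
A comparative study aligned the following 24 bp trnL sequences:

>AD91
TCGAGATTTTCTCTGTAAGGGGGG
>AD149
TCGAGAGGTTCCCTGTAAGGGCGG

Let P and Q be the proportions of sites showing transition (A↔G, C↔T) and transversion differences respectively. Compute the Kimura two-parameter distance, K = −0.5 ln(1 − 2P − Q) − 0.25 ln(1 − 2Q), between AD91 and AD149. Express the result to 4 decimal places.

0.1887

Differing sites — 7:T/G (Tv); 8:T/G (Tv); 12:T/C (Ti); 22:G/C (Tv).
Of the 4 differences, 1 transition and 3 transversions over 24 sites: P = 1/24 = 0.041667, Q = 3/24 = 0.125000.
d = −0.5·ln(0.791666) − 0.25·ln(0.750000) = −0.5·(-0.233616) − 0.25·(-0.287682) = 0.1887.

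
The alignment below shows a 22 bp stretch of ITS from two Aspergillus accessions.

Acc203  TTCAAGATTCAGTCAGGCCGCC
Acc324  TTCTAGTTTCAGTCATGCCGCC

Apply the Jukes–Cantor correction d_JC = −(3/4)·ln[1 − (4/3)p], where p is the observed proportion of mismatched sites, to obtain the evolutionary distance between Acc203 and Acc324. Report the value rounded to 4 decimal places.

Mismatches occur at site 4 (A↔T), site 7 (A↔T), site 16 (G↔T).
p = 3/22 = 0.136364.
d = −0.75 · ln(1 − (4/3)·0.136364) = −0.75 · ln(0.818181) = −0.75 · (-0.200672) = 0.1505.

0.1505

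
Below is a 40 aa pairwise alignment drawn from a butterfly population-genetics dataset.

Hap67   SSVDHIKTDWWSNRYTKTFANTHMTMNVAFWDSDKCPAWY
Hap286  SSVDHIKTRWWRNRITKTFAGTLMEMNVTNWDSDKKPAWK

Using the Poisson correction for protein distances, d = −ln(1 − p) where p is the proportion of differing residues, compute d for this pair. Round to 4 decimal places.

The sequences differ at positions 9 (D/R), 12 (S/R), 15 (Y/I), 21 (N/G), 23 (H/L), 25 (T/E), 29 (A/T), 30 (F/N), 36 (C/K), 40 (Y/K).
p = 10/40 = 0.250000.
d = −ln(1 − 0.250000) = −ln(0.750000) = 0.2877.

0.2877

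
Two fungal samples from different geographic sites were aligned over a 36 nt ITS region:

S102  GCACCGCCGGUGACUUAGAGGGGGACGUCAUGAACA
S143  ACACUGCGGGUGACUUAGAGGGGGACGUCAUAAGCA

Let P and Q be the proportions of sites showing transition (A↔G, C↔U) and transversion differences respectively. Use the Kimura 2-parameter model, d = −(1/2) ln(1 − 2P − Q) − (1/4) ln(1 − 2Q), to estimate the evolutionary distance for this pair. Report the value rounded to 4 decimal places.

0.1581

Mismatches occur at site 1 (G/A, transition), site 5 (C/U, transition), site 8 (C/G, transversion), site 32 (G/A, transition), site 34 (A/G, transition).
Of the 5 differences, 4 transitions and 1 transversion over 36 sites: P = 4/36 = 0.111111, Q = 1/36 = 0.027778.
d = −0.5·ln(0.750000) − 0.25·ln(0.944444) = −0.5·(-0.287682) − 0.25·(-0.057159) = 0.1581.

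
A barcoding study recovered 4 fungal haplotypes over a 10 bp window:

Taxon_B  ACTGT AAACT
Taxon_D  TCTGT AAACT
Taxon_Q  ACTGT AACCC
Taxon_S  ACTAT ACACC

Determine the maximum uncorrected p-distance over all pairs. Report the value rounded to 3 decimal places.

0.400

Pairwise Hamming distances:
  Taxon_B vs Taxon_D: 1
  Taxon_B vs Taxon_Q: 2
  Taxon_B vs Taxon_S: 3
  Taxon_D vs Taxon_Q: 3
  Taxon_D vs Taxon_S: 4
  Taxon_Q vs Taxon_S: 3
The largest is 4 mismatches, between Taxon_D and Taxon_S; p = 4/10 = 0.400.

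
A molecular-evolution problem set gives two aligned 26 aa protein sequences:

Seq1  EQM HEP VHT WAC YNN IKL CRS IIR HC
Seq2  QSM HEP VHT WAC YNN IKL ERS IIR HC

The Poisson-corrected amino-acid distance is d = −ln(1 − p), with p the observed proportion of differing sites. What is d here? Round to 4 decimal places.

Differing sites — 1:E/Q; 2:Q/S; 19:C/E.
p = 3/26 = 0.115385.
d = −ln(1 − 0.115385) = −ln(0.884615) = 0.1226.

0.1226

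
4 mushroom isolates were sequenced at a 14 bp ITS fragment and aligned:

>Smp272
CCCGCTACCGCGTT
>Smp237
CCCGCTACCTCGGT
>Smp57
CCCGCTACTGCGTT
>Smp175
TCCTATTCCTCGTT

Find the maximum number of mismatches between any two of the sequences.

Pairwise Hamming distances:
  Smp272 vs Smp237: 2
  Smp272 vs Smp57: 1
  Smp272 vs Smp175: 5
  Smp237 vs Smp57: 3
  Smp237 vs Smp175: 5
  Smp57 vs Smp175: 6
The largest is 6, between Smp57 and Smp175.

6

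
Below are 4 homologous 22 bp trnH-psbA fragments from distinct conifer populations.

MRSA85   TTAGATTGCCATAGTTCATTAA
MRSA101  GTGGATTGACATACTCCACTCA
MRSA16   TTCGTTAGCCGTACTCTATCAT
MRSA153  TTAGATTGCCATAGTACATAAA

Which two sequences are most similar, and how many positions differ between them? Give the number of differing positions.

2

Pairwise Hamming distances:
  MRSA85 vs MRSA101: 7
  MRSA85 vs MRSA16: 9
  MRSA85 vs MRSA153: 2
  MRSA101 vs MRSA16: 11
  MRSA101 vs MRSA153: 8
  MRSA16 vs MRSA153: 9
The smallest is 2, between MRSA85 and MRSA153.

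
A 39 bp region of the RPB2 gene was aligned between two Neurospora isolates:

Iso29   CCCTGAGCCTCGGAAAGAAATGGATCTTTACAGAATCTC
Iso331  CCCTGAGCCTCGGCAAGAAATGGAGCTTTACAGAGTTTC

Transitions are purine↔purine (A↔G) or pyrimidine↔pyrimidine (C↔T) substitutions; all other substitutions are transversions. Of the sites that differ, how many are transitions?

2

The sequences differ at positions 14 (A/C, transversion), 25 (T/G, transversion), 35 (A/G, transition), 37 (C/T, transition).
Of the 4 differences, 2 transitions and 2 transversions, so the answer is 2.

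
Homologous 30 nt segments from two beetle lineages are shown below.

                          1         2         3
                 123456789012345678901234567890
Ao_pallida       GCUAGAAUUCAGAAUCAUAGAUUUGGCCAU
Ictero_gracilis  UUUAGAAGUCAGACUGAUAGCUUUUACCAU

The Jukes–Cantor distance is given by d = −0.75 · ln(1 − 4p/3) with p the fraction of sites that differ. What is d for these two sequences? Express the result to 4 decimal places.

Mismatches occur at site 1 (G/U), site 2 (C/U), site 8 (U/G), site 14 (A/C), site 16 (C/G), site 21 (A/C), site 25 (G/U), site 26 (G/A).
p = 8/30 = 0.266667.
d = −0.75 · ln(1 − (4/3)·0.266667) = −0.75 · ln(0.644444) = −0.75 · (-0.439367) = 0.3295.

0.3295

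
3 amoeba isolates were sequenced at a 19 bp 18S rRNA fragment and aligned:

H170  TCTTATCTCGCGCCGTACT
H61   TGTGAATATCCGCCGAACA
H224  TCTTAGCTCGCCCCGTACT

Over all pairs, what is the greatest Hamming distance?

Pairwise Hamming distances:
  H170 vs H61: 9
  H170 vs H224: 2
  H61 vs H224: 10
The largest is 10, between H61 and H224.

10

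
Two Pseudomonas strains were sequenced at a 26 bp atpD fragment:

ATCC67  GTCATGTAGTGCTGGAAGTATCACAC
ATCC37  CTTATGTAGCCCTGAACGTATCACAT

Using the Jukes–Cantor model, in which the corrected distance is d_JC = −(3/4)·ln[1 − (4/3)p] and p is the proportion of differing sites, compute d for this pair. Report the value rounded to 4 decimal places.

The sequences differ at positions 1 (G/C), 3 (C/T), 10 (T/C), 11 (G/C), 15 (G/A), 17 (A/C), 26 (C/T).
p = 7/26 = 0.269231.
d = −0.75 · ln(1 − (4/3)·0.269231) = −0.75 · ln(0.641025) = −0.75 · (-0.444687) = 0.3335.

0.3335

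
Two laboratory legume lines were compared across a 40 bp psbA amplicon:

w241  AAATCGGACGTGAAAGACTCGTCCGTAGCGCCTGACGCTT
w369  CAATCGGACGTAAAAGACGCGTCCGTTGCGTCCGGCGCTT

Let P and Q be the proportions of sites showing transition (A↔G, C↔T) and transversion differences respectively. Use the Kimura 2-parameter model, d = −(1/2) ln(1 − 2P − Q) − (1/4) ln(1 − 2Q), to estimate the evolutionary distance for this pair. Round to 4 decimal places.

Differing sites — 1:A/C (Tv); 12:G/A (Ti); 19:T/G (Tv); 27:A/T (Tv); 31:C/T (Ti); 33:T/C (Ti); 35:A/G (Ti).
Of the 7 differences, 4 transitions and 3 transversions over 40 sites: P = 4/40 = 0.100000, Q = 3/40 = 0.075000.
d = −0.5·ln(0.725000) − 0.25·ln(0.850000) = −0.5·(-0.321584) − 0.25·(-0.162519) = 0.2014.

0.2014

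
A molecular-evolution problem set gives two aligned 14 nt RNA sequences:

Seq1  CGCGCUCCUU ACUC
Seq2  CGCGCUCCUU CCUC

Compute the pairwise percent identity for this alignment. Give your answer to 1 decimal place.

92.9%

A single mismatch occurs at site 11 (A→C).
13 of the 14 sites match, so the percent identity is 13/14 × 100 = 92.9%.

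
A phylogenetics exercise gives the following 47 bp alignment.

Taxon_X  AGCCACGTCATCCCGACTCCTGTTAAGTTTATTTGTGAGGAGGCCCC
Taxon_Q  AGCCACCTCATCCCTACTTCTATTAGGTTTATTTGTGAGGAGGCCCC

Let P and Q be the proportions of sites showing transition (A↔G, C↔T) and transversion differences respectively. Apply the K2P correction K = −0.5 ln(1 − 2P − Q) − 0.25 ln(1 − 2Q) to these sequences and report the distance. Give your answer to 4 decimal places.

0.1155

The sequences differ at positions 7 (G/C, transversion), 15 (G/T, transversion), 19 (C/T, transition), 22 (G/A, transition), 26 (A/G, transition).
Of the 5 differences, 3 transitions and 2 transversions over 47 sites: P = 3/47 = 0.063830, Q = 2/47 = 0.042553.
d = −0.5·ln(0.829787) − 0.25·ln(0.914894) = −0.5·(-0.186586) − 0.25·(-0.088947) = 0.1155.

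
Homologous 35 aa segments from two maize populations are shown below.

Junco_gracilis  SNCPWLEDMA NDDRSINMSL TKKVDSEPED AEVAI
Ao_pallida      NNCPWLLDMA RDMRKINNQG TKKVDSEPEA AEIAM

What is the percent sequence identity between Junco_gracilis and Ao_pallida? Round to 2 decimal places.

68.57%

Mismatches occur at site 1 (S→N), site 7 (E→L), site 11 (N→R), site 13 (D→M), site 15 (S→K), site 18 (M→N), site 19 (S→Q), site 20 (L→G), site 30 (D→A), site 33 (V→I), site 35 (I→M).
24 of the 35 sites match, so the percent identity is 24/35 × 100 = 68.57%.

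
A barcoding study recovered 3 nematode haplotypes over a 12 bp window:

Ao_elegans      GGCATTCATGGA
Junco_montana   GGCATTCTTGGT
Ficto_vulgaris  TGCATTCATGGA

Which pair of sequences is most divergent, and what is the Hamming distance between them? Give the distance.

Pairwise Hamming distances:
  Ao_elegans vs Junco_montana: 2
  Ao_elegans vs Ficto_vulgaris: 1
  Junco_montana vs Ficto_vulgaris: 3
The largest is 3, between Junco_montana and Ficto_vulgaris.

3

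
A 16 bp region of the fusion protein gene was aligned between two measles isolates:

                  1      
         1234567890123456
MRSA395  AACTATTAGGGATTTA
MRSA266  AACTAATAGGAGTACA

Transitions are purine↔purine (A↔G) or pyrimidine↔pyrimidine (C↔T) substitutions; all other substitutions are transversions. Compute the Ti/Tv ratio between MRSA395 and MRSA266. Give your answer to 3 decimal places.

The sequences differ at positions 6 (T/A, transversion), 11 (G/A, transition), 12 (A/G, transition), 14 (T/A, transversion), 15 (T/C, transition).
Of the 5 differences, 3 transitions and 2 transversions, so Ti/Tv = 3/2 = 1.500.

1.500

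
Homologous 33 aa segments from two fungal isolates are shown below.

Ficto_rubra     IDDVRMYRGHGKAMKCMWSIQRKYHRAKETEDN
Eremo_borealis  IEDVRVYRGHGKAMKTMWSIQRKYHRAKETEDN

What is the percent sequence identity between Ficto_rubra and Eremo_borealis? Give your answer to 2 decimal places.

90.91%

Mismatches occur at site 2 (D/E), site 6 (M/V), site 16 (C/T).
30 of the 33 sites match, so the percent identity is 30/33 × 100 = 90.91%.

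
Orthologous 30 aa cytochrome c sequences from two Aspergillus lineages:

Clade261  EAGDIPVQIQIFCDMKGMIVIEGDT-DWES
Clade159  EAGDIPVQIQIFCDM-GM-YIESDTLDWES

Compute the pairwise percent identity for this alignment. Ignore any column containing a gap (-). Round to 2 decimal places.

Excluding the 3 gap columns leaves 27 comparable sites.
Differing sites — 20:V/Y; 23:G/S.
25 of the 27 comparable sites match, so the percent identity is 25/27 × 100 = 92.59%.

92.59%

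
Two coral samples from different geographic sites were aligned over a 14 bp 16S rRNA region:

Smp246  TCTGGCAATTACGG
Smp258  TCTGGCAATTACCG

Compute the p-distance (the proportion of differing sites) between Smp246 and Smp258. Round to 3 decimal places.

0.071

A single mismatch occurs at site 13 (G↔C).
There are 1 differences over 14 sites, so p = 1/14 = 0.071.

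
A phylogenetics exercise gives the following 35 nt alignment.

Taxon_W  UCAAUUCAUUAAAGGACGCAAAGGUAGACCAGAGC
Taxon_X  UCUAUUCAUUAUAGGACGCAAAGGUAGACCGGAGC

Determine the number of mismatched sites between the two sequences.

3

The sequences differ at positions 3 (A/U), 12 (A/U), 31 (A/G).
That gives 3 mismatches out of 35 aligned sites, so the Hamming distance is 3.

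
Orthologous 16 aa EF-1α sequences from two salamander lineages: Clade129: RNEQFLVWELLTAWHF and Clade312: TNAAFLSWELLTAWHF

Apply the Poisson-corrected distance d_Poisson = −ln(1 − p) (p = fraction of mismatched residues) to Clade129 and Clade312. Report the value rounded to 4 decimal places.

Differing sites — 1:R/T; 3:E/A; 4:Q/A; 7:V/S.
p = 4/16 = 0.250000.
d = −ln(1 − 0.250000) = −ln(0.750000) = 0.2877.

0.2877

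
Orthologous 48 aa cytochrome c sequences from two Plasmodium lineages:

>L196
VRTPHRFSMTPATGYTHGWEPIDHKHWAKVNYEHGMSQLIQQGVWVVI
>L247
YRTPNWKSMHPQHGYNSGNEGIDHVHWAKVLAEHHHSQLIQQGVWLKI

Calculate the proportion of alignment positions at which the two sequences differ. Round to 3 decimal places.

Mismatches occur at site 1 (V↔Y), site 5 (H↔N), site 6 (R↔W), site 7 (F↔K), site 10 (T↔H), site 12 (A↔Q), site 13 (T↔H), site 16 (T↔N), site 17 (H↔S), site 19 (W↔N), site 21 (P↔G), site 25 (K↔V), site 31 (N↔L), site 32 (Y↔A), site 35 (G↔H), site 36 (M↔H), site 46 (V↔L), site 47 (V↔K).
There are 18 differences over 48 sites, so p = 18/48 = 0.375.

0.375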